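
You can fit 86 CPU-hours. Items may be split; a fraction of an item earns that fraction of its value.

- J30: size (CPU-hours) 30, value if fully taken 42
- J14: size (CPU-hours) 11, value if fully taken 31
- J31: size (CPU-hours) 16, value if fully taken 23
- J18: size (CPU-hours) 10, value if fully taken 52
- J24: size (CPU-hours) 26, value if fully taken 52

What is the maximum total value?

Rank by value-to-size ratio: J18 52/10≈5.2, J14 31/11≈2.82, J24 52/26≈2, J31 23/16≈1.44, J30 42/30≈1.4.
All 10 CPU-hours of J18 fit (value 52) ; 76 remain.
J14: take in full, 11 CPU-hours for value 31 ; 65 left.
Take all of J24 (26 CPU-hours, value 52) ; 39 CPU-hours left.
Take all of J31 (16 CPU-hours, value 23) ; 23 CPU-hours left.
Only 23 CPU-hours remain; take 23/30 of J30 for value 42×23/30 = 32.2.
Total value = 190.2.

190.2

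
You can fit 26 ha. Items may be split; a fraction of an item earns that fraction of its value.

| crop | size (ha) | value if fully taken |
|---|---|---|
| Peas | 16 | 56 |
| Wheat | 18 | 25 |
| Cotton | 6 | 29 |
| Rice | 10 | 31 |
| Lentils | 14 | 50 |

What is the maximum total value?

100

Rank by value-to-size ratio: Cotton 29/6≈4.83, Lentils 50/14≈3.57, Peas 56/16≈3.5, Rice 31/10≈3.1, Wheat 25/18≈1.39.
Cotton: take in full, 6 ha for value 29 ; 20 left.
All 14 ha of Lentils fit (value 50) ; 6 remain.
Only 6 ha remain; take 6/16 of Peas for value 56×6/16 = 21.
Total value = 100.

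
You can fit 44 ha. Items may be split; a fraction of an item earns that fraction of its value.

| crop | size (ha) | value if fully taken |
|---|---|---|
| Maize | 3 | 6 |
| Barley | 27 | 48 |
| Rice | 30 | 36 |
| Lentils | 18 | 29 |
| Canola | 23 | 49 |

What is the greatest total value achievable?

87

Best value per unit of size first: Canola 49/23≈2.13, Maize 6/3≈2, Barley 48/27≈1.78, Lentils 29/18≈1.61, Rice 36/30≈1.2.
Canola: take in full, 23 ha for value 49 ; 21 left.
Maize: take in full, 3 ha for value 6 ; 18 left.
18 ha left: a 18/27 share of Barley gives 48×18/27 = 32.
Total value = 87.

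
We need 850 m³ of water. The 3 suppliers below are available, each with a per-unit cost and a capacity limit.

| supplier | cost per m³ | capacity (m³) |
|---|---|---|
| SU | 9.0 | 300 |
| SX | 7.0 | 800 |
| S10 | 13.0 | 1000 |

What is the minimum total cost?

Cheapest first:
SX at 7.0: take all 800 m³ ; 50 still needed.
SU at 9.0: take 50 of its 300 ; requirement met.
S10: unused.
Cost = 800×7.0 + 50×9.0 = 6050.

6050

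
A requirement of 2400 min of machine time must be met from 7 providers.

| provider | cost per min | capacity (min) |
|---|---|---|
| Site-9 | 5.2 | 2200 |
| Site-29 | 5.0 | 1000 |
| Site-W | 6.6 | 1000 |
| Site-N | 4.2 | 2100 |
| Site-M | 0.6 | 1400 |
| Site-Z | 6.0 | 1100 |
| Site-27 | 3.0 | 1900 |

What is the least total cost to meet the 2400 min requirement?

3840

Use providers in increasing cost order.
Take 1400 from Site-M at 0.6 ; need 1000 more.
Site-27 (3.0): take the remaining 1000 ; done.
Site-N, Site-29, Site-9, Site-Z, Site-W: unused.
Cost = 1400×0.6 + 1000×3.0 = 3840.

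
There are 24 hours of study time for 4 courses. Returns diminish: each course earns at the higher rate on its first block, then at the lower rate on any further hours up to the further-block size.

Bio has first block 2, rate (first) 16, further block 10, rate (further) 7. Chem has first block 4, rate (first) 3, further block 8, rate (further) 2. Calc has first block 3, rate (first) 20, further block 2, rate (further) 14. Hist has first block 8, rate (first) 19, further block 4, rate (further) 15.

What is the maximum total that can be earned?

Rank every tier by rate: Calc/first 20 > Hist/first 19 > Bio/first 16 > Hist/second 15 > Calc/second 14 > Bio/second 7 > Chem/first 3 > Chem/second 2.
Calc first at 20: fill all 3 ; 21 left.
Fill Hist first block (8 at 19) ; 13 left.
Bio/first (16): +2 ; 11 left.
Fill Hist second block (4 at 15) ; 7 left.
Calc second at 14: fill all 2 ; 5 left.
Bio second at 7: only 5 left, fill 5.
Total = 20×3 + 19×8 + 16×2 + 15×4 + 14×2 + 7×5 = 367.

367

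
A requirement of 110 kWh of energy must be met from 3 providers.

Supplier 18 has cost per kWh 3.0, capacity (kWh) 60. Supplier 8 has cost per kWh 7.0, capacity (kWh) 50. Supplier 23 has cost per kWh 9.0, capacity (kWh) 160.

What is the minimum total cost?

Cheapest first:
Take 60 from Supplier 18 at 3.0 → need 50 more.
Supplier 8 (7.0): use full 50 → 0 kWh to go.
Supplier 23: unused.
Cost = 60×3.0 + 50×7.0 = 530.

530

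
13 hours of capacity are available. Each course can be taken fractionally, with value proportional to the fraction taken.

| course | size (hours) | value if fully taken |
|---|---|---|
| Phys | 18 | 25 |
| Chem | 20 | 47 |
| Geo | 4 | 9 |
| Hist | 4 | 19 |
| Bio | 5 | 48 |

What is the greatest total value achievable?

Rank by value-to-size ratio: Bio 48/5≈9.6, Hist 19/4≈4.75, Chem 47/20≈2.35, Geo 9/4≈2.25, Phys 25/18≈1.39.
All 5 hours of Bio fit (value 48) — 8 remain.
Hist: take in full, 4 hours for value 19 — 4 left.
Only 4 hours remain; take 4/20 of Chem for value 47×4/20 = 9.4.
Total value = 76.4.

76.4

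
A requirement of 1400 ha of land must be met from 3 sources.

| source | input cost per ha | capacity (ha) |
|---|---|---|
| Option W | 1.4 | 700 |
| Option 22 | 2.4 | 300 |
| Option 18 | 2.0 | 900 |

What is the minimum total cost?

2380

Use sources in increasing cost order.
Option W at 1.4: take all 700 ha — 700 still needed.
Option 18 (2.0): take the remaining 700 — done.
Option 22: unused.
Cost = 700×1.4 + 700×2.0 = 2380.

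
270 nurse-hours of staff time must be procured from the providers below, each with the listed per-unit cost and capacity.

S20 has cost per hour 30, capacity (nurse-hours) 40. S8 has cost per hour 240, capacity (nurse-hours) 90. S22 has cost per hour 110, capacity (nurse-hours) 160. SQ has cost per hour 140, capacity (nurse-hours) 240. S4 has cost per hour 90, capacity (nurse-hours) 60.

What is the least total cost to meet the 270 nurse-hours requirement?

25600

Use providers in increasing cost order.
Take 40 from S20 at 30 — need 230 more.
S4 at 90: take all 60 nurse-hours — 170 still needed.
S22 at 110: take all 160 nurse-hours — 10 still needed.
SQ at 140: take 10 of its 240 — requirement met.
S8: unused.
Cost = 40×30 + 60×90 + 160×110 + 10×140 = 25600.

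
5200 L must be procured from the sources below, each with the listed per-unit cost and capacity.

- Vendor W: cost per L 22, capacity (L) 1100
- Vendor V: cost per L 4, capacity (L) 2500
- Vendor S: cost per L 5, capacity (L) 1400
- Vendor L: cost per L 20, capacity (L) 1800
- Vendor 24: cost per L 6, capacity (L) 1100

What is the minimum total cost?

Fill from the cheapest source first.
Take 2500 from Vendor V at 4 ; need 2700 more.
Vendor S (5): use full 1400 ; 1300 L to go.
Vendor 24 at 6: take all 1100 L ; 200 still needed.
Vendor L at 20: take 200 of its 1800 ; requirement met.
Vendor W: unused.
Cost = 2500×4 + 1400×5 + 1100×6 + 200×20 = 27600.

27600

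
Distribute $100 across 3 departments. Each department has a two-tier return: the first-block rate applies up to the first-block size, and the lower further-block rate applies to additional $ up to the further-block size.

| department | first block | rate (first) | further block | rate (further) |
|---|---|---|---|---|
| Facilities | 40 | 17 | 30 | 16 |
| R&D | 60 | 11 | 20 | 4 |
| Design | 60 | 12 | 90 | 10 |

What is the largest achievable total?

1520

Order all 6 blocks by rate: Facilities/T1 17 > Facilities/T2 16 > Design/T1 12 > R&D/T1 11 > Design/T2 10 > R&D/T2 4.
Facilities T1 at 17: fill all 40 — 60 left.
Facilities T2 at 16: fill all 30 — 30 left.
Design/T1: +30 of 60 at 12; pool empty.
Total = 17×40 + 16×30 + 12×30 = 1520.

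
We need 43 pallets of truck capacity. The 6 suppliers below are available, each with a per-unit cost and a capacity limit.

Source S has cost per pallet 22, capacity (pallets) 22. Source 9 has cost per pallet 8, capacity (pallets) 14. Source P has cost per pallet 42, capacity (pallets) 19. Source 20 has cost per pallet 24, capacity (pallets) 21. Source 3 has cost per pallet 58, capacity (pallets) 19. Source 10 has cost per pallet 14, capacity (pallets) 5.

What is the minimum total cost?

714

Cheapest first:
Take 14 from Source 9 at 8 ; need 29 more.
Source 10 at 14: take all 5 pallets ; 24 still needed.
Take 22 from Source S at 22 ; need 2 more.
Source 20 at 24: take 2 of its 21 ; requirement met.
Source P, Source 3: unused.
Cost = 14×8 + 5×14 + 22×22 + 2×24 = 714.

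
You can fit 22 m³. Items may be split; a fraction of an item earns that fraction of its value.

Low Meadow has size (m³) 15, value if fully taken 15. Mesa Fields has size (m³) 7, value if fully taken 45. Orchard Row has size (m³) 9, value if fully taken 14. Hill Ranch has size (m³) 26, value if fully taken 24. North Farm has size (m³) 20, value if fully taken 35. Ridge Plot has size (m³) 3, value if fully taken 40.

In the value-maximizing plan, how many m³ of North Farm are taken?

Rank by value-to-size ratio: Ridge Plot 40/3≈13.3, Mesa Fields 45/7≈6.43, North Farm 35/20≈1.75, Orchard Row 14/9≈1.56, Low Meadow 15/15≈1, Hill Ranch 24/26≈0.923.
Take all of Ridge Plot (3 m³, value 40) → 19 m³ left.
Mesa Fields: take in full, 7 m³ for value 45 → 12 left.
Fill the last 12 m³ with part of North Farm: 12/20 of it earns 21.

12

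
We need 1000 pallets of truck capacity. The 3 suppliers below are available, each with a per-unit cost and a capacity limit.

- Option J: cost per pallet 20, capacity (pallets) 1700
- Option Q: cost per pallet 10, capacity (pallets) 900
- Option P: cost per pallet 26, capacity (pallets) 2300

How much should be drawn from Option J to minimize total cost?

Cheapest first:
Option Q (10): use full 900 ; 100 pallets to go.
Option J at 20: take 100 of its 1700 ; requirement met.
Option P: unused.

100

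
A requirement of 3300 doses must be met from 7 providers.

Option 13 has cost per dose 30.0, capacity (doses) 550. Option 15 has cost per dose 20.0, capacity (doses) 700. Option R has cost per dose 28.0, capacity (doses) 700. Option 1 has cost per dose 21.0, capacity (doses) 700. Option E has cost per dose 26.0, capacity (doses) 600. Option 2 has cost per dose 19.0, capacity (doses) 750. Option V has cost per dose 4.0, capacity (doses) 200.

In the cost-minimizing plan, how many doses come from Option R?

Cheapest first:
Option V (4.0): use full 200 → 3100 doses to go.
Option 2 at 19.0: take all 750 doses → 2350 still needed.
Option 15 at 20.0: take all 700 doses → 1650 still needed.
Option 1 at 21.0: take all 700 doses → 950 still needed.
Option E (26.0): use full 600 → 350 doses to go.
Option R at 28.0: take 350 of its 700 → requirement met.
Option 13: unused.

350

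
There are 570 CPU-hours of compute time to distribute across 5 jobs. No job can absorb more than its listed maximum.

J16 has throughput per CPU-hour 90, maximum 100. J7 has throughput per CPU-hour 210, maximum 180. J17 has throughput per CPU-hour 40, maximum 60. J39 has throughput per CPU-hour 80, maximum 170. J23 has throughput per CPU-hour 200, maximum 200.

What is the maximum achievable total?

Highest throughput per CPU-hour first: J7 210 > J23 200 > J16 90 > J39 80 > J17 40.
J7 takes 180 to reach its cap of 180 ; 390 left.
J23 takes 200 to reach its cap of 200 ; 190 left.
Give J16 100 to hit its cap of 100 ; 90 left.
J39: +90 (room for 170) → 90. Pool exhausted.
Total = 90×100 + 210×180 + 80×90 + 200×200 = 94000.

94000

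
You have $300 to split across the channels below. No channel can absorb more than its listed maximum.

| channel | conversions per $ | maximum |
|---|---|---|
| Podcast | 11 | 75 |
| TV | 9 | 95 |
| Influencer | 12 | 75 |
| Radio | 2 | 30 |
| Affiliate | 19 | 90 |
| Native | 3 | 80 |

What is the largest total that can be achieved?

3975

Rank by conversions per $: Affiliate 19 > Influencer 12 > Podcast 11 > TV 9 > Native 3 > Radio 2.
Affiliate takes 90 to reach its cap of 90 ; 210 left.
Influencer: +75 to 75 (cap) ; 135 left.
Podcast: +75 to 75 (cap) ; 60 left.
TV has room for 95 but only 60 remain, so it gets 60.
Total = 11×75 + 9×60 + 12×75 + 19×90 = 3975.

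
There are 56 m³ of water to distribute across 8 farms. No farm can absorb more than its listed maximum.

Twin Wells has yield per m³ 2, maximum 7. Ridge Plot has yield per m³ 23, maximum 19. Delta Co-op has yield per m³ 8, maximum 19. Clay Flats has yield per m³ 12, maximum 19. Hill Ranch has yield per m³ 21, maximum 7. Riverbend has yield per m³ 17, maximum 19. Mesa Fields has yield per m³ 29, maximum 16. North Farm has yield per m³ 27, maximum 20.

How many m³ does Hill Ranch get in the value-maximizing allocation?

Highest yield per m³ first: Mesa Fields 29 > North Farm 27 > Ridge Plot 23 > Hill Ranch 21 > Riverbend 17 > Clay Flats 12 > Delta Co-op 8 > Twin Wells 2.
Give Mesa Fields 16 to hit its cap of 16 → 40 left.
North Farm takes 20 to reach its cap of 20 → 20 left.
Give Ridge Plot 19 to hit its cap of 19 → 1 left.
Hill Ranch has room for 7 but only 1 remain, so it gets 1.

1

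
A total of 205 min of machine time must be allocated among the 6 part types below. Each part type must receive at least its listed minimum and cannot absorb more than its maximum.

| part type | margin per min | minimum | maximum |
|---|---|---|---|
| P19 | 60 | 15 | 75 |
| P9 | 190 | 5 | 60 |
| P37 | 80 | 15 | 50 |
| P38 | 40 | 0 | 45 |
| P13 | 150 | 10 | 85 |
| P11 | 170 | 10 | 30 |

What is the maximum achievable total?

Meeting every minimum uses 15+5+15+0+10+10 = 55 min, leaving 150.
Highest margin per min first: P9 190 > P11 170 > P13 150 > P37 80 > P19 60 > P38 40.
P9 takes 55 more to reach its cap of 60 — 95 left.
P11 takes 20 more to reach its cap of 30 — 75 left.
P13: +75 to 85 (cap) — 0 left.
Total = 60×15 + 190×60 + 80×15 + 150×85 + 170×30 = 31350.

31350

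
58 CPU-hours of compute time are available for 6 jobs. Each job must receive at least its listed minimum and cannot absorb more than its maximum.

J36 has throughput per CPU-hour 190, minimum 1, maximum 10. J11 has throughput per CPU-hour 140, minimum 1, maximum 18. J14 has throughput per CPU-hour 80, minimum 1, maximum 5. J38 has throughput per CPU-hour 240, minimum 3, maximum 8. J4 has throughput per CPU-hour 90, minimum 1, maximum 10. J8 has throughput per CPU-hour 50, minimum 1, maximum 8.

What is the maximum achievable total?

Meeting every minimum uses 1+1+1+3+1+1 = 8 CPU-hours, leaving 50.
Rank by throughput per CPU-hour: J38 240 > J36 190 > J11 140 > J4 90 > J14 80 > J8 50.
J38: +5 to 8 (cap) ; 45 left.
Give J36 9 more to hit its cap of 10 ; 36 left.
J11 takes 17 more to reach its cap of 18 ; 19 left.
Give J4 9 more to hit its cap of 10 ; 10 left.
J14: +4 to 5 (cap) ; 6 left.
J8 has room for 7 more but only 6 remain, so it gets 7.
Total = 190×10 + 140×18 + 80×5 + 240×8 + 90×10 + 50×7 = 7990.

7990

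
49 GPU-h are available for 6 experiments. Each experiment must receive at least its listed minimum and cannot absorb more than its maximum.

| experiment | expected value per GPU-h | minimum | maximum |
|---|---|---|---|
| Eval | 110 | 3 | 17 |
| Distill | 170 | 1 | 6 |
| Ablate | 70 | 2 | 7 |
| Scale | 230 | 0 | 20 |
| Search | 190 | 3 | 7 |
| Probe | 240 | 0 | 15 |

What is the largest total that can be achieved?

Meeting every minimum uses 3+1+2+0+3+0 = 9 GPU-h, leaving 40.
Highest expected value per GPU-h first: Probe 240 > Scale 230 > Search 190 > Distill 170 > Eval 110 > Ablate 70.
Probe takes 15 more to reach its cap of 15 ; 25 left.
Scale takes 20 more to reach its cap of 20 ; 5 left.
Give Search 4 more to hit its cap of 7 ; 1 left.
Only 1 left; Distill takes them to reach 2.
Total = 110×3 + 170×2 + 70×2 + 230×20 + 190×7 + 240×15 = 10340.

10340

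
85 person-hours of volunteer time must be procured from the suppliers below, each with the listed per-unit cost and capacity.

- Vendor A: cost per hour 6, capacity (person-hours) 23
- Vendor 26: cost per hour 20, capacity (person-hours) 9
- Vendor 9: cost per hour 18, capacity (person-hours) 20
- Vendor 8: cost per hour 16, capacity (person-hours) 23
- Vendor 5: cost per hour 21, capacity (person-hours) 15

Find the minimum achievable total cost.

1256

Fill from the cheapest supplier first.
Take 23 from Vendor A at 6 — need 62 more.
Take 23 from Vendor 8 at 16 — need 39 more.
Take 20 from Vendor 9 at 18 — need 19 more.
Vendor 26 (20): use full 9 — 10 person-hours to go.
Take 10 from Vendor 5 at 21 to finish.
Cost = 23×6 + 23×16 + 20×18 + 9×20 + 10×21 = 1256.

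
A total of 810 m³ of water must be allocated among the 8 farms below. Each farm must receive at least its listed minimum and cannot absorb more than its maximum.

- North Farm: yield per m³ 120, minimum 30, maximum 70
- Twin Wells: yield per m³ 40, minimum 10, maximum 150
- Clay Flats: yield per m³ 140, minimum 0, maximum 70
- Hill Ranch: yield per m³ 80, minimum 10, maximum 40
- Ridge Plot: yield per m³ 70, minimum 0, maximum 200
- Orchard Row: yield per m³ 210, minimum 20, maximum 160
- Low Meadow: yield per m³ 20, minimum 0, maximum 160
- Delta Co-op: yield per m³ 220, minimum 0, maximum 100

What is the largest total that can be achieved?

Meeting every minimum uses 30+10+0+10+0+20+0+0 = 70 m³, leaving 740.
Highest yield per m³ first: Delta Co-op 220 > Orchard Row 210 > Clay Flats 140 > North Farm 120 > Hill Ranch 80 > Ridge Plot 70 > Twin Wells 40 > Low Meadow 20.
Delta Co-op takes 100 more to reach its cap of 100 → 640 left.
Orchard Row takes 140 more to reach its cap of 160 → 500 left.
Give Clay Flats 70 more to hit its cap of 70 → 430 left.
Give North Farm 40 more to hit its cap of 70 → 390 left.
Hill Ranch takes 30 more to reach its cap of 40 → 360 left.
Ridge Plot: +200 to 200 (cap) → 160 left.
Give Twin Wells 140 more to hit its cap of 150 → 20 left.
Low Meadow has room for 160 more but only 20 remain, so it gets 20.
Total = 120×70 + 40×150 + 140×70 + 80×40 + 70×200 + 210×160 + 20×20 + 220×100 = 97400.

97400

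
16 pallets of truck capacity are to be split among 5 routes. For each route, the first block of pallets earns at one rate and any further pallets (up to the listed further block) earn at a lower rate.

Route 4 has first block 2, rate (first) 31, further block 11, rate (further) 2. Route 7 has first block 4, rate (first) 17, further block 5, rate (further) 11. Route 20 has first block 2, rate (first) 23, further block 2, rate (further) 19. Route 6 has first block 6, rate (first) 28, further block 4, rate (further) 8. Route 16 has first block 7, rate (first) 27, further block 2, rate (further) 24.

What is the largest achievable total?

443

Treat each block as its own option and order by rate: Route 4/T1 31 > Route 6/T1 28 > Route 16/T1 27 > Route 16/T2 24 > Route 20/T1 23 > Route 20/T2 19 > Route 7/T1 17 > Route 7/T2 11 > Route 6/T2 8 > Route 4/T2 2.
Route 4 T1 at 31: fill all 2 — 14 left.
Route 6 T1 at 28: fill all 6 — 8 left.
Fill Route 16 T1 block (7 at 27) — 1 left.
1 remain; put them into Route 16 T2 at 24.
Total = 31×2 + 28×6 + 27×7 + 24×1 = 443.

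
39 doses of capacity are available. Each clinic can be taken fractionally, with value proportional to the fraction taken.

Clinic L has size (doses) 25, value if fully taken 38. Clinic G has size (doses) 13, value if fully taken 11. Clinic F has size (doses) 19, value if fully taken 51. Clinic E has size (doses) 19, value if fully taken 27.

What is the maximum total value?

81.4

Sort by value density: Clinic F 51/19≈2.68, Clinic L 38/25≈1.52, Clinic E 27/19≈1.42, Clinic G 11/13≈0.846.
All 19 doses of Clinic F fit (value 51) — 20 remain.
Fill the last 20 doses with part of Clinic L: 20/25 of it earns 30.4.
Total value = 81.4.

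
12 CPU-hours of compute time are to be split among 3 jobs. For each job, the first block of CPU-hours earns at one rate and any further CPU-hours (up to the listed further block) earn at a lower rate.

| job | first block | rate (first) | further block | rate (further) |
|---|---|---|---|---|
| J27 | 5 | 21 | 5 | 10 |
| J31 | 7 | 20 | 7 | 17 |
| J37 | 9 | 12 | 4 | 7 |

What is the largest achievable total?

245

Treat each block as its own option and order by rate: J27/first 21 > J31/first 20 > J31/second 17 > J37/first 12 > J27/second 10 > J37/second 7.
J27/first (21): +5 — 7 left.
Fill J31 first block (7 at 20) — 0 left.
Total = 21×5 + 20×7 = 245.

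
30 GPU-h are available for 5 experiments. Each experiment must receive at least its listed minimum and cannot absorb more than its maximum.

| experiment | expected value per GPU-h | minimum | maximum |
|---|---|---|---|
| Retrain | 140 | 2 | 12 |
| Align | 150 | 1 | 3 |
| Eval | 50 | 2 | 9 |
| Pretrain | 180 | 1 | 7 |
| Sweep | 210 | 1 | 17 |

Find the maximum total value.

5510

Meeting every minimum uses 2+1+2+1+1 = 7 GPU-h, leaving 23.
Order the experiments by expected value per GPU-h: Sweep 210 > Pretrain 180 > Align 150 > Retrain 140 > Eval 50.
Give Sweep 16 more to hit its cap of 17 — 7 left.
Pretrain: +6 to 7 (cap) — 1 left.
Align: +1 (room for 2) → 2. Pool exhausted.
Total = 140×2 + 150×2 + 50×2 + 180×7 + 210×17 = 5510.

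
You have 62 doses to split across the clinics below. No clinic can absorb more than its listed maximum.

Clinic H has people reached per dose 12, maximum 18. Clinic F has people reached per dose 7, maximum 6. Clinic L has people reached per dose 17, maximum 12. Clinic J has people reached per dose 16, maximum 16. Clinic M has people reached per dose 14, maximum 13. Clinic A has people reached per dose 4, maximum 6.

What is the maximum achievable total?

879

Rank by people reached per dose: Clinic L 17 > Clinic J 16 > Clinic M 14 > Clinic H 12 > Clinic F 7 > Clinic A 4.
Give Clinic L 12 to hit its cap of 12 — 50 left.
Give Clinic J 16 to hit its cap of 16 — 34 left.
Clinic M: +13 to 13 (cap) — 21 left.
Clinic H takes 18 to reach its cap of 18 — 3 left.
Clinic F: +3 (room for 6) → 3. Pool exhausted.
Total = 12×18 + 7×3 + 17×12 + 16×16 + 14×13 = 879.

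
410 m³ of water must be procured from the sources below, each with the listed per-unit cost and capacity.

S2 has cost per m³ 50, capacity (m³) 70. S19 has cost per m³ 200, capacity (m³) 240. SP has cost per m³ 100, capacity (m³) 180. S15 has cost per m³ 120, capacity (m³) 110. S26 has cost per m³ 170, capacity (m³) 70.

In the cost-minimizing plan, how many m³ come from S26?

Cheapest first:
S2 at 50: take all 70 m³ — 340 still needed.
SP (100): use full 180 — 160 m³ to go.
S15 at 120: take all 110 m³ — 50 still needed.
Take 50 from S26 at 170 to finish.
S19: unused.

50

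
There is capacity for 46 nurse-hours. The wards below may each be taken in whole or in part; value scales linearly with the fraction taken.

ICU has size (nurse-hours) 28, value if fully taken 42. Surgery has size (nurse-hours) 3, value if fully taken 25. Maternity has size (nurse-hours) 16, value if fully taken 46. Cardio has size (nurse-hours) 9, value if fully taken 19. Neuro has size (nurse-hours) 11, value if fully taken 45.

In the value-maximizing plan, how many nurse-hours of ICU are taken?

7

Rank by value-to-size ratio: Surgery 25/3≈8.33, Neuro 45/11≈4.09, Maternity 46/16≈2.88, Cardio 19/9≈2.11, ICU 42/28≈1.5.
All 3 nurse-hours of Surgery fit (value 25) — 43 remain.
Take all of Neuro (11 nurse-hours, value 45) — 32 nurse-hours left.
All 16 nurse-hours of Maternity fit (value 46) — 16 remain.
Take all of Cardio (9 nurse-hours, value 19) — 7 nurse-hours left.
Only 7 nurse-hours remain; take 7/28 of ICU for value 42×7/28 = 10.5.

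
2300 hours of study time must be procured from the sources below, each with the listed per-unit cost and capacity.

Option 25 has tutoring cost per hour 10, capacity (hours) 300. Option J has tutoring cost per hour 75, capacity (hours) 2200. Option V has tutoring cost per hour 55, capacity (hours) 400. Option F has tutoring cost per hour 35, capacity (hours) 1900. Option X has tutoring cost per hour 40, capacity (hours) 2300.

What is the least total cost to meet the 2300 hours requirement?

Cheapest first:
Option 25 (10): use full 300 ; 2000 hours to go.
Option F (35): use full 1900 ; 100 hours to go.
Option X at 40: take 100 of its 2300 ; requirement met.
Option V, Option J: unused.
Cost = 300×10 + 1900×35 + 100×40 = 73500.

73500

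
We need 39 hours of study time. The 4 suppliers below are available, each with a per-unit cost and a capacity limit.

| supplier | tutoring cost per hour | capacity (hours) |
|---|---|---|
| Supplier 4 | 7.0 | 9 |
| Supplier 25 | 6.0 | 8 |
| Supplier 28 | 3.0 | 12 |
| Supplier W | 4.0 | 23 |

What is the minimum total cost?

Fill from the cheapest supplier first.
Take 12 from Supplier 28 at 3.0 → need 27 more.
Supplier W (4.0): use full 23 → 4 hours to go.
Supplier 25 (6.0): take the remaining 4 → done.
Supplier 4: unused.
Cost = 12×3.0 + 23×4.0 + 4×6.0 = 152.

152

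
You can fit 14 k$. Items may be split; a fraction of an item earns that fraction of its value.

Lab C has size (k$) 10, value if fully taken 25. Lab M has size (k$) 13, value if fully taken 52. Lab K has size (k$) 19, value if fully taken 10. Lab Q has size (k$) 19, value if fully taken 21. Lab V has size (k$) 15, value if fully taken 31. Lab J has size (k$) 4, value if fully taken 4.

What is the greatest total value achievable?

54.5

Sort by value density: Lab M 52/13≈4, Lab C 25/10≈2.5, Lab V 31/15≈2.07, Lab Q 21/19≈1.11, Lab J 4/4≈1, Lab K 10/19≈0.526.
All 13 k$ of Lab M fit (value 52) → 1 remain.
Only 1 k$ remain; take 1/10 of Lab C for value 25×1/10 = 2.5.
Total value = 54.5.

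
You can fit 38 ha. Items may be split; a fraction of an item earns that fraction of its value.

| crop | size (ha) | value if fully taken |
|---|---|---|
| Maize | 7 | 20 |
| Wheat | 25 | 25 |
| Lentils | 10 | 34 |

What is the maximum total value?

75

Best value per unit of size first: Lentils 34/10≈3.4, Maize 20/7≈2.86, Wheat 25/25≈1.
All 10 ha of Lentils fit (value 34) → 28 remain.
Maize: take in full, 7 ha for value 20 → 21 left.
Fill the last 21 ha with part of Wheat: 21/25 of it earns 21.
Total value = 75.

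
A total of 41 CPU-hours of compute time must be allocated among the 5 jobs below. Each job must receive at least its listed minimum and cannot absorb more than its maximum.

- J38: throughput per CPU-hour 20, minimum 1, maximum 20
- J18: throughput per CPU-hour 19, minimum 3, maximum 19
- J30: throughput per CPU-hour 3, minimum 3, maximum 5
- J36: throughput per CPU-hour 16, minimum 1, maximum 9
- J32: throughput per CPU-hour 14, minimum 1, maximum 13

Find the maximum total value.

Meeting every minimum uses 1+3+3+1+1 = 9 CPU-hours, leaving 32.
Order the jobs by throughput per CPU-hour: J38 20 > J18 19 > J36 16 > J32 14 > J30 3.
J38 takes 19 more to reach its cap of 20 → 13 left.
Only 13 left; J18 takes them to reach 16.
Total = 20×20 + 19×16 + 3×3 + 16×1 + 14×1 = 743.

743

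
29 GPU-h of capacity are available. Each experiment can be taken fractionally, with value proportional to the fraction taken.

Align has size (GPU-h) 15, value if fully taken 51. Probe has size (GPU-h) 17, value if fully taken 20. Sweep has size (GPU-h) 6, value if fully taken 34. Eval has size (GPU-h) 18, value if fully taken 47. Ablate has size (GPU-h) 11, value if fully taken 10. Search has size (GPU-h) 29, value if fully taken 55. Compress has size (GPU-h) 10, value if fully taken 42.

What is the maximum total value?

120.2

Rank by value-to-size ratio: Sweep 34/6≈5.67, Compress 42/10≈4.2, Align 51/15≈3.4, Eval 47/18≈2.61, Search 55/29≈1.9, Probe 20/17≈1.18, Ablate 10/11≈0.909.
All 6 GPU-h of Sweep fit (value 34) → 23 remain.
Compress: take in full, 10 GPU-h for value 42 → 13 left.
Fill the last 13 GPU-h with part of Align: 13/15 of it earns 44.2.
Total value = 120.2.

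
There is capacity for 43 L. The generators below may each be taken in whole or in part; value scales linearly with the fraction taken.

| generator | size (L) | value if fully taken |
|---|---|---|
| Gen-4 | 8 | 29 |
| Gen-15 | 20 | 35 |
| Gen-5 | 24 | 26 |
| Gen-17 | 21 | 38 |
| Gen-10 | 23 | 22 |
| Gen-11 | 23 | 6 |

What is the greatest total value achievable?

Rank by value-to-size ratio: Gen-4 29/8≈3.62, Gen-17 38/21≈1.81, Gen-15 35/20≈1.75, Gen-5 26/24≈1.08, Gen-10 22/23≈0.957, Gen-11 6/23≈0.261.
Take all of Gen-4 (8 L, value 29) → 35 L left.
All 21 L of Gen-17 fit (value 38) → 14 remain.
14 L left: a 14/20 share of Gen-15 gives 35×14/20 = 24.5.
Total value = 91.5.

91.5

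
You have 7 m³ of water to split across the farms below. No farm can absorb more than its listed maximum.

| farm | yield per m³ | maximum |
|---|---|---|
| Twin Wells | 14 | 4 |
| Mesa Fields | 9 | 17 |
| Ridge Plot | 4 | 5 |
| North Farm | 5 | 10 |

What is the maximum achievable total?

Highest yield per m³ first: Twin Wells 14 > Mesa Fields 9 > North Farm 5 > Ridge Plot 4.
Twin Wells: +4 to 4 (cap) ; 3 left.
Only 3 left; Mesa Fields takes them to reach 3.
Total = 14×4 + 9×3 = 83.

83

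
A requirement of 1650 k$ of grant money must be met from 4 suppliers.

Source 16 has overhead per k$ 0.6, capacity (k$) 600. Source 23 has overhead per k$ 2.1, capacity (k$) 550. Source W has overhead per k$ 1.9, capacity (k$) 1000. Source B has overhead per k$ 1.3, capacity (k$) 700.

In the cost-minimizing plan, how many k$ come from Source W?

Cheapest first:
Source 16 (0.6): use full 600 ; 1050 k$ to go.
Source B at 1.3: take all 700 k$ ; 350 still needed.
Take 350 from Source W at 1.9 to finish.
Source 23: unused.

350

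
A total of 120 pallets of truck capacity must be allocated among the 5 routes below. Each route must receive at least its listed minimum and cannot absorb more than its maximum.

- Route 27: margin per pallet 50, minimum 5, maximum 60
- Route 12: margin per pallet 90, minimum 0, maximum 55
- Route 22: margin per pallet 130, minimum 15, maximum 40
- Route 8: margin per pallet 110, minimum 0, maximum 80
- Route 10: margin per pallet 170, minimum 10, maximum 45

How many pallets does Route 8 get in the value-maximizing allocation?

Meeting every minimum uses 5+0+15+0+10 = 30 pallets, leaving 90.
Highest margin per pallet first: Route 10 170 > Route 22 130 > Route 8 110 > Route 12 90 > Route 27 50.
Route 10 takes 35 more to reach its cap of 45 ; 55 left.
Route 22: +25 to 40 (cap) ; 30 left.
Route 8 has room for 80 more but only 30 remain, so it gets 30.

30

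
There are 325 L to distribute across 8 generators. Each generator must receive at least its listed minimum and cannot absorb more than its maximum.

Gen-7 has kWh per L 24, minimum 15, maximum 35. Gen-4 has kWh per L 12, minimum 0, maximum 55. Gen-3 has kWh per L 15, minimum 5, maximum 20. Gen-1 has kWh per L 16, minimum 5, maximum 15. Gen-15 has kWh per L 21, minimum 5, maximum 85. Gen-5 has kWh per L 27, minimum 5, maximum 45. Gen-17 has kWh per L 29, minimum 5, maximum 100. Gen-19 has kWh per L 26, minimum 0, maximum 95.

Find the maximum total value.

8420

Meeting every minimum uses 15+0+5+5+5+5+5+0 = 40 L, leaving 285.
Rank by kWh per L: Gen-17 29 > Gen-5 27 > Gen-19 26 > Gen-7 24 > Gen-15 21 > Gen-1 16 > Gen-3 15 > Gen-4 12.
Give Gen-17 95 more to hit its cap of 100 ; 190 left.
Gen-5: +40 to 45 (cap) ; 150 left.
Gen-19 takes 95 more to reach its cap of 95 ; 55 left.
Give Gen-7 20 more to hit its cap of 35 ; 35 left.
Gen-15: +35 (room for 80) → 40. Pool exhausted.
Total = 24×35 + 15×5 + 16×5 + 21×40 + 27×45 + 29×100 + 26×95 = 8420.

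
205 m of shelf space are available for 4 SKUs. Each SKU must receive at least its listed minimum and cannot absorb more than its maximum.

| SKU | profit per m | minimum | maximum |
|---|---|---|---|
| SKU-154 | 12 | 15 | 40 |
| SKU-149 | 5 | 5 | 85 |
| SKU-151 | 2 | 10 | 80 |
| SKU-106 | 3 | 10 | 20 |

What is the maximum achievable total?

Meeting every minimum uses 15+5+10+10 = 40 m, leaving 165.
Rank by profit per m: SKU-154 12 > SKU-149 5 > SKU-106 3 > SKU-151 2.
SKU-154: +25 to 40 (cap) → 140 left.
Give SKU-149 80 more to hit its cap of 85 → 60 left.
SKU-106 takes 10 more to reach its cap of 20 → 50 left.
Only 50 left; SKU-151 takes them to reach 60.
Total = 12×40 + 5×85 + 2×60 + 3×20 = 1085.

1085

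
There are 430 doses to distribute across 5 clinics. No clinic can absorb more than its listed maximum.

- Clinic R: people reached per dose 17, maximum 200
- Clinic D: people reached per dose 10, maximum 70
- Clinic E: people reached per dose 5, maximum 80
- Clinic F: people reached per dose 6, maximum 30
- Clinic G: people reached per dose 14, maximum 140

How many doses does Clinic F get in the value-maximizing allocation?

Order the clinics by people reached per dose: Clinic R 17 > Clinic G 14 > Clinic D 10 > Clinic F 6 > Clinic E 5.
Clinic R: +200 to 200 (cap) → 230 left.
Clinic G: +140 to 140 (cap) → 90 left.
Give Clinic D 70 to hit its cap of 70 → 20 left.
Only 20 left; Clinic F takes them to reach 20.

20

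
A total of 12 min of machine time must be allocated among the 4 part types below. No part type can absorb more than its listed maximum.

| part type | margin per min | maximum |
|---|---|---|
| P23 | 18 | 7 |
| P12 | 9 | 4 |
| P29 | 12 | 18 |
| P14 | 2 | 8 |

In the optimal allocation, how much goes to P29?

5

Rank by margin per min: P23 18 > P29 12 > P12 9 > P14 2.
Give P23 7 to hit its cap of 7 ; 5 left.
P29: +5 (room for 18) → 5. Pool exhausted.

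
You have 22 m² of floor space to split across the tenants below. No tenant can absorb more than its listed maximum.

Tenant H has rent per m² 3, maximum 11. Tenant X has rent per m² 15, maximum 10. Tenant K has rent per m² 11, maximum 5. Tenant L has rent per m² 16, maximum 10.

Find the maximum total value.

332

Rank by rent per m²: Tenant L 16 > Tenant X 15 > Tenant K 11 > Tenant H 3.
Tenant L takes 10 to reach its cap of 10 ; 12 left.
Tenant X takes 10 to reach its cap of 10 ; 2 left.
Only 2 left; Tenant K takes them to reach 2.
Total = 15×10 + 11×2 + 16×10 = 332.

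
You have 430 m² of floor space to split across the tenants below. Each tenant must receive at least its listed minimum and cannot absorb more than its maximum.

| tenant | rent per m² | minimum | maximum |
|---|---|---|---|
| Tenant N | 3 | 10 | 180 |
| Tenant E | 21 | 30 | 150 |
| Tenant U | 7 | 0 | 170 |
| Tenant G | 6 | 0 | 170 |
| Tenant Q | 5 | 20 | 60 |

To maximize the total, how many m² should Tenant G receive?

80

Meeting every minimum uses 10+30+0+0+20 = 60 m², leaving 370.
Highest rent per m² first: Tenant E 21 > Tenant U 7 > Tenant G 6 > Tenant Q 5 > Tenant N 3.
Tenant E: +120 to 150 (cap) → 250 left.
Tenant U takes 170 more to reach its cap of 170 → 80 left.
Only 80 left; Tenant G takes them to reach 80.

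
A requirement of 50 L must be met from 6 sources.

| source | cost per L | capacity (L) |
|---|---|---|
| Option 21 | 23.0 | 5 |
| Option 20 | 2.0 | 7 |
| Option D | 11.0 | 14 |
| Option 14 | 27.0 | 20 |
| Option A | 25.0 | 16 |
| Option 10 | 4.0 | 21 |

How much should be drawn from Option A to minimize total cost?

Use sources in increasing cost order.
Option 20 (2.0): use full 7 ; 43 L to go.
Take 21 from Option 10 at 4.0 ; need 22 more.
Take 14 from Option D at 11.0 ; need 8 more.
Option 21 at 23.0: take all 5 L ; 3 still needed.
Option A (25.0): take the remaining 3 ; done.
Option 14: unused.

3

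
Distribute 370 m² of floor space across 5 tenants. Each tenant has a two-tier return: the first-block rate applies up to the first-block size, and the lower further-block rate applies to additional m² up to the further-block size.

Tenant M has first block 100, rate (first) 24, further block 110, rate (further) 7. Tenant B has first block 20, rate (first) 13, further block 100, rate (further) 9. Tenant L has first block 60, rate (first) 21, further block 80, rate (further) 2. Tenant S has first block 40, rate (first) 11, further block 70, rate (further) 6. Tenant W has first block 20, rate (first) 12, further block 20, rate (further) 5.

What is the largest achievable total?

5710

Rank every tier by rate: Tenant M/T1 24 > Tenant L/T1 21 > Tenant B/T1 13 > Tenant W/T1 12 > Tenant S/T1 11 > Tenant B/T2 9 > Tenant M/T2 7 > Tenant S/T2 6 > Tenant W/T2 5 > Tenant L/T2 2.
Tenant M T1 at 24: fill all 100 — 270 left.
Tenant L T1 at 21: fill all 60 — 210 left.
Fill Tenant B T1 block (20 at 13) — 190 left.
Tenant W/T1 (12): +20 — 170 left.
Fill Tenant S T1 block (40 at 11) — 130 left.
Tenant B T2 at 9: fill all 100 — 30 left.
30 remain; put them into Tenant M T2 at 7.
Total = 24×100 + 21×60 + 13×20 + 12×20 + 11×40 + 9×100 + 7×30 = 5710.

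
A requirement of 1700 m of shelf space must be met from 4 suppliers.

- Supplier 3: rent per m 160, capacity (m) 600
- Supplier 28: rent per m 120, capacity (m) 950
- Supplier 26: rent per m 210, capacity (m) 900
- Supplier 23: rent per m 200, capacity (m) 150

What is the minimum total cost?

240000

Fill from the cheapest supplier first.
Take 950 from Supplier 28 at 120 — need 750 more.
Supplier 3 at 160: take all 600 m — 150 still needed.
Supplier 23 (200): use full 150 — 0 m to go.
Supplier 26: unused.
Cost = 950×120 + 600×160 + 150×200 = 240000.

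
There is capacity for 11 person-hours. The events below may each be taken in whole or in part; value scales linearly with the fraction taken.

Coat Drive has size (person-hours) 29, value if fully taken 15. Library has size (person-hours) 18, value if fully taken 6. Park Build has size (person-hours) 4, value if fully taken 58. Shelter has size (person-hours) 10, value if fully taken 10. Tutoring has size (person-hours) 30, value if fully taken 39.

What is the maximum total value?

67.1

Sort by value density: Park Build 58/4≈14.5, Tutoring 39/30≈1.3, Shelter 10/10≈1, Coat Drive 15/29≈0.517, Library 6/18≈0.333.
Park Build: take in full, 4 person-hours for value 58 → 7 left.
7 person-hours left: a 7/30 share of Tutoring gives 39×7/30 = 9.1.
Total value = 67.1.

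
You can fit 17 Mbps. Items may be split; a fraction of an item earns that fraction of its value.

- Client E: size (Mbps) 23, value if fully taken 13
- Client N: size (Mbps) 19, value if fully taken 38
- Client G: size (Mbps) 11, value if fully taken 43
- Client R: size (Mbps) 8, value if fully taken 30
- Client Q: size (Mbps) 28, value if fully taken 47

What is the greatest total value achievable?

65.5

Rank by value-to-size ratio: Client G 43/11≈3.91, Client R 30/8≈3.75, Client N 38/19≈2, Client Q 47/28≈1.68, Client E 13/23≈0.565.
Client G: take in full, 11 Mbps for value 43 → 6 left.
Fill the last 6 Mbps with part of Client R: 6/8 of it earns 22.5.
Total value = 65.5.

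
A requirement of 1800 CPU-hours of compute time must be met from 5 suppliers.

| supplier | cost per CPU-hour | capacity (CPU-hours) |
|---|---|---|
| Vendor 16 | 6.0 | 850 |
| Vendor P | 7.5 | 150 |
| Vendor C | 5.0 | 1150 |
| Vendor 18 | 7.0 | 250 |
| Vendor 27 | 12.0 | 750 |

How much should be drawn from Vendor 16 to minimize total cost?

650

Cheapest first:
Take 1150 from Vendor C at 5.0 → need 650 more.
Vendor 16 (6.0): take the remaining 650 → done.
Vendor 18, Vendor P, Vendor 27: unused.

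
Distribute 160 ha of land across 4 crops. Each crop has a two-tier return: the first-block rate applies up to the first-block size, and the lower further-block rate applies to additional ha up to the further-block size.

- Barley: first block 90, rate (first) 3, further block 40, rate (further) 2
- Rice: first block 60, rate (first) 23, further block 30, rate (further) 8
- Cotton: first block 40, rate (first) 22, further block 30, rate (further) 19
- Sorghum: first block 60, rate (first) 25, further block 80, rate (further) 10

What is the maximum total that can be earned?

Rank every tier by rate: Sorghum/T1 25 > Rice/T1 23 > Cotton/T1 22 > Cotton/T2 19 > Sorghum/T2 10 > Rice/T2 8 > Barley/T1 3 > Barley/T2 2.
Sorghum T1 at 25: fill all 60 → 100 left.
Rice T1 at 23: fill all 60 → 40 left.
Fill Cotton T1 block (40 at 22) → 0 left.
Total = 25×60 + 23×60 + 22×40 = 3760.

3760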